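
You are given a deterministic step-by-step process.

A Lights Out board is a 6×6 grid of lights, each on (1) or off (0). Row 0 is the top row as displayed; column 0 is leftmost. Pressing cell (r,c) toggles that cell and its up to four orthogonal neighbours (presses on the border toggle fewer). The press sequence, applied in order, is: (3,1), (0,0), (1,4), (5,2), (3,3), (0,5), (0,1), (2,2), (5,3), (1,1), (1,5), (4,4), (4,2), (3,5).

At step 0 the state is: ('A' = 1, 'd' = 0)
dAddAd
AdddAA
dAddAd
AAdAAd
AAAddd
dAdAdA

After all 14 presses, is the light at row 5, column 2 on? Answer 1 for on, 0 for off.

step 0: dAddAd
AdddAA
dAddAd
AAdAAd
AAAddd
dAdAdA
step 1: dAddAd
AdddAA
ddddAd
ddAAAd
AdAddd
dAdAdA
step 2: AdddAd
ddddAA
ddddAd
ddAAAd
AdAddd
dAdAdA
step 3: Addddd
dddAdd
dddddd
ddAAAd
AdAddd
dAdAdA
step 4: Addddd
dddAdd
dddddd
ddAAAd
Addddd
ddAddA
step 5: Addddd
dddAdd
dddAdd
dddddd
AddAdd
ddAddA
step 6: AdddAA
dddAdA
dddAdd
dddddd
AddAdd
ddAddA
step 7: dAAdAA
dAdAdA
dddAdd
dddddd
AddAdd
ddAddA
step 8: dAAdAA
dAAAdA
dAAddd
ddAddd
AddAdd
ddAddA
step 9: dAAdAA
dAAAdA
dAAddd
ddAddd
Addddd
dddAAA
step 10: ddAdAA
AddAdA
ddAddd
ddAddd
Addddd
dddAAA
step 11: ddAdAd
AddAAd
ddAddA
ddAddd
Addddd
dddAAA
step 12: ddAdAd
AddAAd
ddAddA
ddAdAd
AddAAA
dddAdA
step 13: ddAdAd
AddAAd
ddAddA
ddddAd
AAAdAA
ddAAdA
step 14: ddAdAd
AddAAd
ddAddd
dddddA
AAAdAd
ddAAdA

1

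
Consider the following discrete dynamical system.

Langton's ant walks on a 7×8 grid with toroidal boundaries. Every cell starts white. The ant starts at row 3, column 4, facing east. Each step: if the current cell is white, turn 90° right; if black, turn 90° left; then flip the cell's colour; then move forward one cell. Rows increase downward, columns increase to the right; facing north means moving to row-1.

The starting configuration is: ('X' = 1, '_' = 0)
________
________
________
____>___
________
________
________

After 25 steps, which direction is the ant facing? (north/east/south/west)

gen 0: ________
________
________
____>___
________
________
________
gen 1: ________
________
________
____X___
____v___
________
________
gen 2: ________
________
________
____X___
___<X___
________
________
gen 3: ________
________
________
___^X___
___XX___
________
________
gen 4: ________
________
________
___X>___
___XX___
________
________
gen 5: ________
________
____^___
___X____
___XX___
________
________
gen 6: ________
________
____X>__
___X____
___XX___
________
________
gen 7: ________
________
____XX__
___X_v__
___XX___
________
________
gen 8: ________
________
____XX__
___X<X__
___XX___
________
________
gen 9: ________
________
____^X__
___XXX__
___XX___
________
________
gen 10: ________
________
___<_X__
___XXX__
___XX___
________
________
gen 11: ________
___^____
___X_X__
___XXX__
___XX___
________
________
gen 12: ________
___X>___
___X_X__
___XXX__
___XX___
________
________
gen 13: ________
___XX___
___XvX__
___XXX__
___XX___
________
________
gen 14: ________
___XX___
___<XX__
___XXX__
___XX___
________
________
gen 15: ________
___XX___
____XX__
___vXX__
___XX___
________
________
gen 16: ________
___XX___
____XX__
____>X__
___XX___
________
________
gen 17: ________
___XX___
____^X__
_____X__
___XX___
________
________
gen 18: ________
___XX___
___<_X__
_____X__
___XX___
________
________
gen 19: ________
___^X___
___X_X__
_____X__
___XX___
________
________
gen 20: ________
__<_X___
___X_X__
_____X__
___XX___
________
________
gen 21: __^_____
__X_X___
___X_X__
_____X__
___XX___
________
________
gen 22: __X>____
__X_X___
___X_X__
_____X__
___XX___
________
________
gen 23: __XX____
__XvX___
___X_X__
_____X__
___XX___
________
________
gen 24: __XX____
__<XX___
___X_X__
_____X__
___XX___
________
________
gen 25: __XX____
___XX___
__vX_X__
_____X__
___XX___
________
________

south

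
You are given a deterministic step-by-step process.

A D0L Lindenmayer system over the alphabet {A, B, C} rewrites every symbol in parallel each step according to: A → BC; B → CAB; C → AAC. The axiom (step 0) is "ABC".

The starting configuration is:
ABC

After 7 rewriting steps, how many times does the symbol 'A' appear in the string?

987

0) ABC
1) BCCABAAC
2) CABAACAACBCCABBCBCAAC
3) AACBCCABBCBCAACBCBCAACCABAACAACBCCABCABAACCABAACBCBCAAC
4) BCBCAACCABAACAACBCCABCABAACCABAACBCBCAACCABAACCABAACBCBCAA…CAACBCCABAACBCCABBCBCAACAACBCCABBCBCAACCABAACCABAACBCBCAAC  (len 144)
5) CABAACCABAACBCBCAACAACBCCABBCBCAACBCBCAACCABAACAACBCCABAAC…ACBCBCAACAACBCCABBCBCAACAACBCCABBCBCAACCABAACCABAACBCBCAAC  (len 377)
6) AACBCCABBCBCAACAACBCCABBCBCAACCABAACCABAACBCBCAACBCBCAACCA…ACBCBCAACAACBCCABBCBCAACAACBCCABBCBCAACCABAACCABAACBCBCAAC  (len 987)
7) BCBCAACCABAACAACBCCABCABAACCABAACBCBCAACBCBCAACCABAACAACBC…ACBCBCAACAACBCCABBCBCAACAACBCCABBCBCAACCABAACCABAACBCBCAAC  (len 2584)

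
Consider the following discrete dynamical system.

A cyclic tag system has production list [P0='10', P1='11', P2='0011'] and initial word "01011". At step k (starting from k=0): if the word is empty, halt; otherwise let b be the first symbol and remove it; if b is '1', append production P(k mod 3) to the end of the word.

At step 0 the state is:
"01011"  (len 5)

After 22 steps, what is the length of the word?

19

0) "01011"  (len 5)
1) "1011"  (len 4)
2) "01111"  (len 5)
3) "1111"  (len 4)
4) "11110"  (len 5)
5) "111011"  (len 6)
6) "110110011"  (len 9)
7) "1011001110"  (len 10)
8) "01100111011"  (len 11)
9) "1100111011"  (len 10)
10) "10011101110"  (len 11)
11) "001110111011"  (len 12)
12) "01110111011"  (len 11)
13) "1110111011"  (len 10)
14) "11011101111"  (len 11)
15) "10111011110011"  (len 14)
16) "011101111001110"  (len 15)
17) "11101111001110"  (len 14)
18) "11011110011100011"  (len 17)
19) "101111001110001110"  (len 18)
20) "0111100111000111011"  (len 19)
21) "111100111000111011"  (len 18)
22) "1110011100011101110"  (len 19)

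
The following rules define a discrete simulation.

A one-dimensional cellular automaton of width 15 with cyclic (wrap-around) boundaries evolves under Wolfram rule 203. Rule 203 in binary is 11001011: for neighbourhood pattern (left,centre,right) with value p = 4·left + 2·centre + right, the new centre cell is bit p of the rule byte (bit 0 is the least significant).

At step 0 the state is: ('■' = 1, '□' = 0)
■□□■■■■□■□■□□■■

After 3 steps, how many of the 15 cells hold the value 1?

gen 0: ■□□■■■■□■□■□□■■
gen 1: ■□■■■■■□□□□□■■■
gen 2: ■□■■■■■□■■■■■■■
gen 3: ■□■■■■■□■■■■■■■

13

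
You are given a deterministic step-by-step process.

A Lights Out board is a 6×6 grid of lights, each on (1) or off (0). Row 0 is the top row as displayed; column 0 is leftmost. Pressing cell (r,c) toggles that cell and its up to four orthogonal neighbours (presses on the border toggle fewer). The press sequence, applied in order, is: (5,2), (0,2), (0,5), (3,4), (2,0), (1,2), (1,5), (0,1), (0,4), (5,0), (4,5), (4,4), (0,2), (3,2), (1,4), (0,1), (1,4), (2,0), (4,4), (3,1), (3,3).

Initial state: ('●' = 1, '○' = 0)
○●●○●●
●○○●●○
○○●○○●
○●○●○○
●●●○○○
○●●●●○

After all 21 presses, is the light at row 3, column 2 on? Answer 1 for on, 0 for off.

[0] ○●●○●●
●○○●●○
○○●○○●
○●○●○○
●●●○○○
○●●●●○
[1] ○●●○●●
●○○●●○
○○●○○●
○●○●○○
●●○○○○
○○○○●○
[2] ○○○●●●
●○●●●○
○○●○○●
○●○●○○
●●○○○○
○○○○●○
[3] ○○○●○○
●○●●●●
○○●○○●
○●○●○○
●●○○○○
○○○○●○
[4] ○○○●○○
●○●●●●
○○●○●●
○●○○●●
●●○○●○
○○○○●○
[5] ○○○●○○
○○●●●●
●●●○●●
●●○○●●
●●○○●○
○○○○●○
[6] ○○●●○○
○●○○●●
●●○○●●
●●○○●●
●●○○●○
○○○○●○
[7] ○○●●○●
○●○○○○
●●○○●○
●●○○●●
●●○○●○
○○○○●○
[8] ●●○●○●
○○○○○○
●●○○●○
●●○○●●
●●○○●○
○○○○●○
[9] ●●○○●○
○○○○●○
●●○○●○
●●○○●●
●●○○●○
○○○○●○
[10] ●●○○●○
○○○○●○
●●○○●○
●●○○●●
○●○○●○
●●○○●○
[11] ●●○○●○
○○○○●○
●●○○●○
●●○○●○
○●○○○●
●●○○●●
[12] ●●○○●○
○○○○●○
●●○○●○
●●○○○○
○●○●●○
●●○○○●
[13] ●○●●●○
○○●○●○
●●○○●○
●●○○○○
○●○●●○
●●○○○●
[14] ●○●●●○
○○●○●○
●●●○●○
●○●●○○
○●●●●○
●●○○○●
[15] ●○●●○○
○○●●○●
●●●○○○
●○●●○○
○●●●●○
●●○○○●
[16] ○●○●○○
○●●●○●
●●●○○○
●○●●○○
○●●●●○
●●○○○●
[17] ○●○●●○
○●●○●○
●●●○●○
●○●●○○
○●●●●○
●●○○○●
[18] ○●○●●○
●●●○●○
○○●○●○
○○●●○○
○●●●●○
●●○○○●
[19] ○●○●●○
●●●○●○
○○●○●○
○○●●●○
○●●○○●
●●○○●●
[20] ○●○●●○
●●●○●○
○●●○●○
●●○●●○
○○●○○●
●●○○●●
[21] ○●○●●○
●●●○●○
○●●●●○
●●●○○○
○○●●○●
●●○○●●

1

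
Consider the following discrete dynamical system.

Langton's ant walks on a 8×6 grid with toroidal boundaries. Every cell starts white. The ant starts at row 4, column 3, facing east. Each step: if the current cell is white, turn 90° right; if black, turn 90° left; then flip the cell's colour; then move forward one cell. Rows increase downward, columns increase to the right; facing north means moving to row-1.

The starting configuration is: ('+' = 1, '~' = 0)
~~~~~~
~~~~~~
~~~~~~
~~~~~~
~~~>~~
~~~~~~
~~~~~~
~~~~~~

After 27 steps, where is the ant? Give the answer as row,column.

[0] ~~~~~~
~~~~~~
~~~~~~
~~~~~~
~~~>~~
~~~~~~
~~~~~~
~~~~~~
[1] ~~~~~~
~~~~~~
~~~~~~
~~~~~~
~~~+~~
~~~v~~
~~~~~~
~~~~~~
[2] ~~~~~~
~~~~~~
~~~~~~
~~~~~~
~~~+~~
~~<+~~
~~~~~~
~~~~~~
[3] ~~~~~~
~~~~~~
~~~~~~
~~~~~~
~~^+~~
~~++~~
~~~~~~
~~~~~~
[4] ~~~~~~
~~~~~~
~~~~~~
~~~~~~
~~+>~~
~~++~~
~~~~~~
~~~~~~
[5] ~~~~~~
~~~~~~
~~~~~~
~~~^~~
~~+~~~
~~++~~
~~~~~~
~~~~~~
[6] ~~~~~~
~~~~~~
~~~~~~
~~~+>~
~~+~~~
~~++~~
~~~~~~
~~~~~~
[7] ~~~~~~
~~~~~~
~~~~~~
~~~++~
~~+~v~
~~++~~
~~~~~~
~~~~~~
[8] ~~~~~~
~~~~~~
~~~~~~
~~~++~
~~+<+~
~~++~~
~~~~~~
~~~~~~
[9] ~~~~~~
~~~~~~
~~~~~~
~~~^+~
~~+++~
~~++~~
~~~~~~
~~~~~~
[10] ~~~~~~
~~~~~~
~~~~~~
~~<~+~
~~+++~
~~++~~
~~~~~~
~~~~~~
[11] ~~~~~~
~~~~~~
~~^~~~
~~+~+~
~~+++~
~~++~~
~~~~~~
~~~~~~
[12] ~~~~~~
~~~~~~
~~+>~~
~~+~+~
~~+++~
~~++~~
~~~~~~
~~~~~~
[13] ~~~~~~
~~~~~~
~~++~~
~~+v+~
~~+++~
~~++~~
~~~~~~
~~~~~~
[14] ~~~~~~
~~~~~~
~~++~~
~~<++~
~~+++~
~~++~~
~~~~~~
~~~~~~
[15] ~~~~~~
~~~~~~
~~++~~
~~~++~
~~v++~
~~++~~
~~~~~~
~~~~~~
[16] ~~~~~~
~~~~~~
~~++~~
~~~++~
~~~>+~
~~++~~
~~~~~~
~~~~~~
[17] ~~~~~~
~~~~~~
~~++~~
~~~^+~
~~~~+~
~~++~~
~~~~~~
~~~~~~
[18] ~~~~~~
~~~~~~
~~++~~
~~<~+~
~~~~+~
~~++~~
~~~~~~
~~~~~~
[19] ~~~~~~
~~~~~~
~~^+~~
~~+~+~
~~~~+~
~~++~~
~~~~~~
~~~~~~
[20] ~~~~~~
~~~~~~
~<~+~~
~~+~+~
~~~~+~
~~++~~
~~~~~~
~~~~~~
[21] ~~~~~~
~^~~~~
~+~+~~
~~+~+~
~~~~+~
~~++~~
~~~~~~
~~~~~~
[22] ~~~~~~
~+>~~~
~+~+~~
~~+~+~
~~~~+~
~~++~~
~~~~~~
~~~~~~
[23] ~~~~~~
~++~~~
~+v+~~
~~+~+~
~~~~+~
~~++~~
~~~~~~
~~~~~~
[24] ~~~~~~
~++~~~
~<++~~
~~+~+~
~~~~+~
~~++~~
~~~~~~
~~~~~~
[25] ~~~~~~
~++~~~
~~++~~
~v+~+~
~~~~+~
~~++~~
~~~~~~
~~~~~~
[26] ~~~~~~
~++~~~
~~++~~
<++~+~
~~~~+~
~~++~~
~~~~~~
~~~~~~
[27] ~~~~~~
~++~~~
^~++~~
+++~+~
~~~~+~
~~++~~
~~~~~~
~~~~~~

2,0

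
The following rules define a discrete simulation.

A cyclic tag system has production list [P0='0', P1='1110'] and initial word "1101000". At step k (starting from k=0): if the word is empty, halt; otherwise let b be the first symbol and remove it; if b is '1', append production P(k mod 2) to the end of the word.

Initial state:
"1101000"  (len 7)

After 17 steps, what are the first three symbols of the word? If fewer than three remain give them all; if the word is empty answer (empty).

111

0) "1101000"  (len 7)
1) "1010000"  (len 7)
2) "0100001110"  (len 10)
3) "100001110"  (len 9)
4) "000011101110"  (len 12)
5) "00011101110"  (len 11)
6) "0011101110"  (len 10)
7) "011101110"  (len 9)
8) "11101110"  (len 8)
9) "11011100"  (len 8)
10) "10111001110"  (len 11)
11) "01110011100"  (len 11)
12) "1110011100"  (len 10)
13) "1100111000"  (len 10)
14) "1001110001110"  (len 13)
15) "0011100011100"  (len 13)
16) "011100011100"  (len 12)
17) "11100011100"  (len 11)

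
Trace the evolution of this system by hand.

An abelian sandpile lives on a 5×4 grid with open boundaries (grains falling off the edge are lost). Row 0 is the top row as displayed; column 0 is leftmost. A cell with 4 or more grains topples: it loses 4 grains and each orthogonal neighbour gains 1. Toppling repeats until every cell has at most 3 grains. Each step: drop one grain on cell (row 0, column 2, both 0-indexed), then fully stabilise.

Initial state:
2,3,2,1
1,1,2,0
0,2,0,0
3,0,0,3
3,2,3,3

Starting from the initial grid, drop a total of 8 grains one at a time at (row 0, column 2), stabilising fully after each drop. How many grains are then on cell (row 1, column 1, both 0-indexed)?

3

step 0: 2,3,2,1
1,1,2,0
0,2,0,0
3,0,0,3
3,2,3,3
step 1: 2,3,3,1
1,1,2,0
0,2,0,0
3,0,0,3
3,2,3,3
step 2: 3,0,1,2
1,2,3,0
0,2,0,0
3,0,0,3
3,2,3,3
step 3: 3,0,2,2
1,2,3,0
0,2,0,0
3,0,0,3
3,2,3,3
step 4: 3,0,3,2
1,2,3,0
0,2,0,0
3,0,0,3
3,2,3,3
step 5: 3,1,1,3
1,3,0,1
0,2,1,0
3,0,0,3
3,2,3,3
step 6: 3,1,2,3
1,3,0,1
0,2,1,0
3,0,0,3
3,2,3,3
step 7: 3,1,3,3
1,3,0,1
0,2,1,0
3,0,0,3
3,2,3,3
step 8: 3,2,1,0
1,3,1,2
0,2,1,0
3,0,0,3
3,2,3,3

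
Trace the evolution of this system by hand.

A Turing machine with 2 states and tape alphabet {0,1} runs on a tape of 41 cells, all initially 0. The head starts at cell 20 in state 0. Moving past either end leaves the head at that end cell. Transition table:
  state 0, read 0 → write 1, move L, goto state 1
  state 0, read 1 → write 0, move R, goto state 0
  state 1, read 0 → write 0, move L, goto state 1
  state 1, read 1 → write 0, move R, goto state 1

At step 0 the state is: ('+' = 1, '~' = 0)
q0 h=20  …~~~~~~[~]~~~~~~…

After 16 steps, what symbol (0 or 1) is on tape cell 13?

gen 0: q0 h=20  …~~~~~~[~]~~~~~~…
gen 1: q1 h=19  …~~~~~~[~]+~~~~~…
gen 2: q1 h=18  …~~~~~~[~]~+~~~~…
gen 3: q1 h=17  …~~~~~~[~]~~+~~~…
gen 4: q1 h=16  …~~~~~~[~]~~~+~~…
gen 5: q1 h=15  …~~~~~~[~]~~~~+~…
gen 6: q1 h=14  …~~~~~~[~]~~~~~+…
gen 7: q1 h=13  …~~~~~~[~]~~~~~~…
gen 8: q1 h=12  …~~~~~~[~]~~~~~~…
gen 9: q1 h=11  …~~~~~~[~]~~~~~~…
gen 10: q1 h=10  …~~~~~~[~]~~~~~~…
gen 11: q1 h= 9  …~~~~~~[~]~~~~~~…
gen 12: q1 h= 8  …~~~~~~[~]~~~~~~…
gen 13: q1 h= 7  …~~~~~~[~]~~~~~~…
gen 14: q1 h= 6  |~~~~~~[~]~~~~~~…
gen 15: q1 h= 5  |~~~~~[~]~~~~~~…
gen 16: q1 h= 4  |~~~~[~]~~~~~~…

0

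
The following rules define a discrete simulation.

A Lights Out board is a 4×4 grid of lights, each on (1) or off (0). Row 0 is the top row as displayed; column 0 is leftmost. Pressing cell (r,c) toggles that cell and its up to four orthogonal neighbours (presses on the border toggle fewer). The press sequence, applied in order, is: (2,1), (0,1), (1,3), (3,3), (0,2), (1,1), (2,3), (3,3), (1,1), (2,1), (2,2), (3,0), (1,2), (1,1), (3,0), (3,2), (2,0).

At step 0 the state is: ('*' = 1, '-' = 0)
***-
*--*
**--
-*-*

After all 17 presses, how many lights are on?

gen 0: ***-
*--*
**--
-*-*
gen 1: ***-
**-*
--*-
---*
gen 2: ----
*--*
--*-
---*
gen 3: ---*
*-*-
--**
---*
gen 4: ---*
*-*-
--*-
--*-
gen 5: -**-
*---
--*-
--*-
gen 6: --*-
-**-
-**-
--*-
gen 7: --*-
-***
-*-*
--**
gen 8: --*-
-***
-*--
----
gen 9: -**-
*--*
----
----
gen 10: -**-
**-*
***-
-*--
gen 11: -**-
****
*--*
-**-
gen 12: -**-
****
---*
*-*-
gen 13: -*--
*---
--**
*-*-
gen 14: ----
-**-
-***
*-*-
gen 15: ----
-**-
****
-**-
gen 16: ----
-**-
**-*
---*
gen 17: ----
***-
---*
*--*

6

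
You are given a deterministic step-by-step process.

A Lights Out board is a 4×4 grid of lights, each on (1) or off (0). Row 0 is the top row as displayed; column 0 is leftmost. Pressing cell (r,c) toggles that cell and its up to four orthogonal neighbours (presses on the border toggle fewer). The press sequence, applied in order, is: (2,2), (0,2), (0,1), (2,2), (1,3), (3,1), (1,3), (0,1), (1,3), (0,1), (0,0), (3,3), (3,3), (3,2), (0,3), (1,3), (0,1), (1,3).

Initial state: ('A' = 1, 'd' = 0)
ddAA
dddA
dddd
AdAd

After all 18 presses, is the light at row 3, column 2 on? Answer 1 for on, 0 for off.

0) ddAA
dddA
dddd
AdAd
1) ddAA
ddAA
dAAA
Addd
2) dAdd
dddA
dAAA
Addd
3) AdAd
dAdA
dAAA
Addd
4) AdAd
dAAA
dddd
AdAd
5) AdAA
dAdd
dddA
AdAd
6) AdAA
dAdd
dAdA
dAdd
7) AdAd
dAAA
dAdd
dAdd
8) dAdd
ddAA
dAdd
dAdd
9) dAdA
dddd
dAdA
dAdd
10) AdAA
dAdd
dAdA
dAdd
11) dAAA
AAdd
dAdA
dAdd
12) dAAA
AAdd
dAdd
dAAA
13) dAAA
AAdd
dAdA
dAdd
14) dAAA
AAdd
dAAA
ddAA
15) dAdd
AAdA
dAAA
ddAA
16) dAdA
AAAd
dAAd
ddAA
17) AdAA
AdAd
dAAd
ddAA
18) AdAd
AddA
dAAA
ddAA

1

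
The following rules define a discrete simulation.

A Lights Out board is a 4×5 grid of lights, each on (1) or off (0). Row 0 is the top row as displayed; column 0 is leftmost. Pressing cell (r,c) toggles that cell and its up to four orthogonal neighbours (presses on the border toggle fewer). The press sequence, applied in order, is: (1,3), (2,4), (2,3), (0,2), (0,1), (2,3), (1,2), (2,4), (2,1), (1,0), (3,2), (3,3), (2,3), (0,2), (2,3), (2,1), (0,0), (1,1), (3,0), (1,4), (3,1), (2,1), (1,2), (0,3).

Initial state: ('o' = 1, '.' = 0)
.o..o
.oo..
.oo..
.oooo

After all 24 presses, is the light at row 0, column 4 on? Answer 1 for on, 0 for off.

k=0  .o..o
.oo..
.oo..
.oooo
k=1  .o.oo
.o.oo
.ooo.
.oooo
k=2  .o.oo
.o.o.
.oo.o
.ooo.
k=3  .o.oo
.o...
.o.o.
.oo..
k=4  ..o.o
.oo..
.o.o.
.oo..
k=5  oo..o
..o..
.o.o.
.oo..
k=6  oo..o
..oo.
.oo.o
.ooo.
k=7  ooo.o
.o...
.o..o
.ooo.
k=8  ooo.o
.o..o
.o.o.
.oooo
k=9  ooo.o
....o
o.oo.
..ooo
k=10  .oo.o
oo..o
..oo.
..ooo
k=11  .oo.o
oo..o
...o.
.o..o
k=12  .oo.o
oo..o
.....
.ooo.
k=13  .oo.o
oo.oo
..ooo
.oo..
k=14  ...oo
ooooo
..ooo
.oo..
k=15  ...oo
ooo.o
.....
.ooo.
k=16  ...oo
o.o.o
ooo..
..oo.
k=17  oo.oo
..o.o
ooo..
..oo.
k=18  o..oo
oo..o
o.o..
..oo.
k=19  o..oo
oo..o
..o..
oooo.
k=20  o..o.
oo.o.
..o.o
oooo.
k=21  o..o.
oo.o.
.oo.o
...o.
k=22  o..o.
o..o.
o...o
.o.o.
k=23  o.oo.
ooo..
o.o.o
.o.o.
k=24  o...o
oooo.
o.o.o
.o.o.

1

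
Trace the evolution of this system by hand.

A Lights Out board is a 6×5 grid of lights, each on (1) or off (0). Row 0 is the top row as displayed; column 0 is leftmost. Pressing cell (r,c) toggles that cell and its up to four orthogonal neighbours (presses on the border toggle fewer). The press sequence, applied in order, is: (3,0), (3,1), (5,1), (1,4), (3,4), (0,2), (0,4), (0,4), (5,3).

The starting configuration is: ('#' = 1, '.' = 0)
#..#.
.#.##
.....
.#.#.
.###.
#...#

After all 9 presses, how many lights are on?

17

[0] #..#.
.#.##
.....
.#.#.
.###.
#...#
[1] #..#.
.#.##
#....
#..#.
####.
#...#
[2] #..#.
.#.##
##...
.###.
#.##.
#...#
[3] #..#.
.#.##
##...
.###.
####.
.##.#
[4] #..##
.#...
##..#
.###.
####.
.##.#
[5] #..##
.#...
##...
.##.#
#####
.##.#
[6] ###.#
.##..
##...
.##.#
#####
.##.#
[7] ####.
.##.#
##...
.##.#
#####
.##.#
[8] ###.#
.##..
##...
.##.#
#####
.##.#
[9] ###.#
.##..
##...
.##.#
###.#
.#.#.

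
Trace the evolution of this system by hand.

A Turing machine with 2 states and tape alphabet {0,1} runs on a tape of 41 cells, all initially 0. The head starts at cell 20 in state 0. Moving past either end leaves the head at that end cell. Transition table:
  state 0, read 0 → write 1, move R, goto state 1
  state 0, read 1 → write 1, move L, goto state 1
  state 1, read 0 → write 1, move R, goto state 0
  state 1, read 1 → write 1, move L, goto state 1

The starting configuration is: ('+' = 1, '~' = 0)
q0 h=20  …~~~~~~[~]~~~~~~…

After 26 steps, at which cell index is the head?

0) q0 h=20  …~~~~~~[~]~~~~~~…
1) q1 h=21  …~~~~~+[~]~~~~~~…
2) q0 h=22  …~~~~++[~]~~~~~~…
3) q1 h=23  …~~~+++[~]~~~~~~…
4) q0 h=24  …~~++++[~]~~~~~~…
5) q1 h=25  …~+++++[~]~~~~~~…
6) q0 h=26  …++++++[~]~~~~~~…
7) q1 h=27  …++++++[~]~~~~~~…
8) q0 h=28  …++++++[~]~~~~~~…
9) q1 h=29  …++++++[~]~~~~~~…
10) q0 h=30  …++++++[~]~~~~~~…
11) q1 h=31  …++++++[~]~~~~~~…
12) q0 h=32  …++++++[~]~~~~~~…
13) q1 h=33  …++++++[~]~~~~~~…
14) q0 h=34  …++++++[~]~~~~~~|
15) q1 h=35  …++++++[~]~~~~~|
16) q0 h=36  …++++++[~]~~~~|
17) q1 h=37  …++++++[~]~~~|
18) q0 h=38  …++++++[~]~~|
19) q1 h=39  …++++++[~]~|
20) q0 h=40  …++++++[~]|
21) q1 h=40  …++++++[+]|
22) q1 h=39  …++++++[+]+|
23) q1 h=38  …++++++[+]++|
24) q1 h=37  …++++++[+]+++|
25) q1 h=36  …++++++[+]++++|
26) q1 h=35  …++++++[+]+++++|

35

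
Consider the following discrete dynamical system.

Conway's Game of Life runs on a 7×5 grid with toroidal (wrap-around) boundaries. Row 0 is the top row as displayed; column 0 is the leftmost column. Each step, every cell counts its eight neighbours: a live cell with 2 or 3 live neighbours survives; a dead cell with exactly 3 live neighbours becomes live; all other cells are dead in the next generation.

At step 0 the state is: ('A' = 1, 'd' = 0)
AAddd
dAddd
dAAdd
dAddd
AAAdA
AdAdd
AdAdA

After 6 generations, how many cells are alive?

8

0) AAddd
dAddd
dAAdd
dAddd
AAAdA
AdAdd
AdAdA
1) ddAdA
ddddd
AAAdd
dddAd
ddAAA
ddAdd
ddAAA
2) ddAdA
AdAAd
dAAdd
Adddd
ddAdA
dAddd
dAAdA
3) ddddA
AdddA
AdAAA
AdAAd
AAddd
dAddd
dAAdd
4) dAdAA
dAddd
ddAdd
ddddd
AdddA
ddddd
AAAdd
5) dddAA
AAdAd
ddddd
ddddd
ddddd
ddddA
AAAAA
6) ddddd
AdAAd
ddddd
ddddd
ddddd
dAAdA
dAAdd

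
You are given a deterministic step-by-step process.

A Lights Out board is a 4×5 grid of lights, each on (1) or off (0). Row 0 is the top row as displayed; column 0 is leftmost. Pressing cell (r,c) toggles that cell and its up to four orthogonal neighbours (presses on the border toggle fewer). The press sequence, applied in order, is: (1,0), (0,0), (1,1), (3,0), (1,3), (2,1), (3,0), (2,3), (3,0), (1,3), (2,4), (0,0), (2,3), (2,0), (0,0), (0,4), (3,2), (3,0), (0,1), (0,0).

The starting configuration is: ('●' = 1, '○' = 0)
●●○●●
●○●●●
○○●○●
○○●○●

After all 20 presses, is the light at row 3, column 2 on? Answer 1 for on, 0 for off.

k=0  ●●○●●
●○●●●
○○●○●
○○●○●
k=1  ○●○●●
○●●●●
●○●○●
○○●○●
k=2  ●○○●●
●●●●●
●○●○●
○○●○●
k=3  ●●○●●
○○○●●
●●●○●
○○●○●
k=4  ●●○●●
○○○●●
○●●○●
●●●○●
k=5  ●●○○●
○○●○○
○●●●●
●●●○●
k=6  ●●○○●
○●●○○
●○○●●
●○●○●
k=7  ●●○○●
○●●○○
○○○●●
○●●○●
k=8  ●●○○●
○●●●○
○○●○○
○●●●●
k=9  ●●○○●
○●●●○
●○●○○
●○●●●
k=10  ●●○●●
○●○○●
●○●●○
●○●●●
k=11  ●●○●●
○●○○○
●○●○●
●○●●○
k=12  ○○○●●
●●○○○
●○●○●
●○●●○
k=13  ○○○●●
●●○●○
●○○●○
●○●○○
k=14  ○○○●●
○●○●○
○●○●○
○○●○○
k=15  ●●○●●
●●○●○
○●○●○
○○●○○
k=16  ●●○○○
●●○●●
○●○●○
○○●○○
k=17  ●●○○○
●●○●●
○●●●○
○●○●○
k=18  ●●○○○
●●○●●
●●●●○
●○○●○
k=19  ○○●○○
●○○●●
●●●●○
●○○●○
k=20  ●●●○○
○○○●●
●●●●○
●○○●○

0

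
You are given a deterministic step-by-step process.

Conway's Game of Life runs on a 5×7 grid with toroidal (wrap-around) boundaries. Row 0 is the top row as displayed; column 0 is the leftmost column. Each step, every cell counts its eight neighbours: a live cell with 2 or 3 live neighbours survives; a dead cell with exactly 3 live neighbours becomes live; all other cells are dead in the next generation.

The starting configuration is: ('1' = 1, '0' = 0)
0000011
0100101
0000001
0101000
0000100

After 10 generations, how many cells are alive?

13

step 0: 0000011
0100101
0000001
0101000
0000100
step 1: 1000101
0000001
0010010
0000000
0000110
step 2: 1000101
1000001
0000000
0000110
0000111
step 3: 0000100
1000011
0000011
0000101
1001000
step 4: 1000110
1000100
0000100
1000101
0001110
step 5: 0000000
0001101
1001101
0000001
1001000
step 6: 0001100
1001101
1001101
0001111
0000000
step 7: 0001110
1010001
0010000
1001001
0000000
step 8: 0001111
0110111
0011000
0000000
0001011
step 9: 0000000
1100001
0111110
0011100
0001001
step 10: 0000001
1101111
0000011
0100000
0011100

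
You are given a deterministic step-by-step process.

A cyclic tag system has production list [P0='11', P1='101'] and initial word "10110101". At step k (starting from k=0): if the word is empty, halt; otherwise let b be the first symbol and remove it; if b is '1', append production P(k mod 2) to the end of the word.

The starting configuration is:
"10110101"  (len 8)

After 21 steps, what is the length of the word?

t=0: "10110101"  (len 8)
t=1: "011010111"  (len 9)
t=2: "11010111"  (len 8)
t=3: "101011111"  (len 9)
t=4: "01011111101"  (len 11)
t=5: "1011111101"  (len 10)
t=6: "011111101101"  (len 12)
t=7: "11111101101"  (len 11)
t=8: "1111101101101"  (len 13)
t=9: "11110110110111"  (len 14)
t=10: "1110110110111101"  (len 16)
t=11: "11011011011110111"  (len 17)
t=12: "1011011011110111101"  (len 19)
t=13: "01101101111011110111"  (len 20)
t=14: "1101101111011110111"  (len 19)
t=15: "10110111101111011111"  (len 20)
t=16: "0110111101111011111101"  (len 22)
t=17: "110111101111011111101"  (len 21)
t=18: "10111101111011111101101"  (len 23)
t=19: "011110111101111110110111"  (len 24)
t=20: "11110111101111110110111"  (len 23)
t=21: "111011110111111011011111"  (len 24)

24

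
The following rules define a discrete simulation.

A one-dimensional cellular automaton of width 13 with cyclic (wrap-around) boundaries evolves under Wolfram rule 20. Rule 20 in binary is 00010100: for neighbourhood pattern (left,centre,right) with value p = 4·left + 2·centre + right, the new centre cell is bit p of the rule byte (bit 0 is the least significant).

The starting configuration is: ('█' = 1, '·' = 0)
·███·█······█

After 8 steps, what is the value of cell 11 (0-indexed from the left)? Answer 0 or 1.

k=0  ·███·█······█
k=1  ·····██·····█
k=2  █······█····█
k=3  ·█·····██····
k=4  ·██······█···
k=5  ···█·····██··
k=6  ···██······█·
k=7  ·····█·····██
k=8  █····██······

0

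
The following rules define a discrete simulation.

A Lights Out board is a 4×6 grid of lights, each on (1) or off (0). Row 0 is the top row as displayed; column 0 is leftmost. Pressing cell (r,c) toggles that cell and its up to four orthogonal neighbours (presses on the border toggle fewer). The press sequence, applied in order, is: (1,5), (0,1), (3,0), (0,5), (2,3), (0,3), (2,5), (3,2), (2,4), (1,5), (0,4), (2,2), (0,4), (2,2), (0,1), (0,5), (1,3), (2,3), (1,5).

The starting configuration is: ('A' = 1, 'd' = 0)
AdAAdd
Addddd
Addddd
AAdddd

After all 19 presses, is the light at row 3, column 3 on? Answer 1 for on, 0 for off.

k=0  AdAAdd
Addddd
Addddd
AAdddd
k=1  AdAAdA
AdddAA
AddddA
AAdddd
k=2  dAdAdA
AAddAA
AddddA
AAdddd
k=3  dAdAdA
AAddAA
dddddA
dddddd
k=4  dAdAAd
AAddAd
dddddA
dddddd
k=5  dAdAAd
AAdAAd
ddAAAA
dddAdd
k=6  dAAddd
AAddAd
ddAAAA
dddAdd
k=7  dAAddd
AAddAA
ddAAdd
dddAdA
k=8  dAAddd
AAddAA
dddAdd
dAAddA
k=9  dAAddd
AAdddA
ddddAA
dAAdAA
k=10  dAAddA
AAddAd
ddddAd
dAAdAA
k=11  dAAAAd
AAdddd
ddddAd
dAAdAA
k=12  dAAAAd
AAAddd
dAAAAd
dAddAA
k=13  dAAddA
AAAdAd
dAAAAd
dAddAA
k=14  dAAddA
AAddAd
ddddAd
dAAdAA
k=15  AddddA
AdddAd
ddddAd
dAAdAA
k=16  AdddAd
AdddAA
ddddAd
dAAdAA
k=17  AddAAd
AdAAdA
dddAAd
dAAdAA
k=18  AddAAd
AdAddA
ddAddd
dAAAAA
k=19  AddAAA
AdAdAd
ddAddA
dAAAAA

1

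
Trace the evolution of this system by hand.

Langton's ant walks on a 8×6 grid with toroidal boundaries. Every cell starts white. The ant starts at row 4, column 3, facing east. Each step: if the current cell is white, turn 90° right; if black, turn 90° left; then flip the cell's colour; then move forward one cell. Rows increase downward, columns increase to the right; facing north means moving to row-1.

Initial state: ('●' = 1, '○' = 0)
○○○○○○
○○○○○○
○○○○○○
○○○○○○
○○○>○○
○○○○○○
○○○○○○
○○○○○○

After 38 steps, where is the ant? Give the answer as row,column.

t=0: ○○○○○○
○○○○○○
○○○○○○
○○○○○○
○○○>○○
○○○○○○
○○○○○○
○○○○○○
t=1: ○○○○○○
○○○○○○
○○○○○○
○○○○○○
○○○●○○
○○○v○○
○○○○○○
○○○○○○
t=2: ○○○○○○
○○○○○○
○○○○○○
○○○○○○
○○○●○○
○○<●○○
○○○○○○
○○○○○○
t=3: ○○○○○○
○○○○○○
○○○○○○
○○○○○○
○○^●○○
○○●●○○
○○○○○○
○○○○○○
t=4: ○○○○○○
○○○○○○
○○○○○○
○○○○○○
○○●>○○
○○●●○○
○○○○○○
○○○○○○
t=5: ○○○○○○
○○○○○○
○○○○○○
○○○^○○
○○●○○○
○○●●○○
○○○○○○
○○○○○○
t=6: ○○○○○○
○○○○○○
○○○○○○
○○○●>○
○○●○○○
○○●●○○
○○○○○○
○○○○○○
t=7: ○○○○○○
○○○○○○
○○○○○○
○○○●●○
○○●○v○
○○●●○○
○○○○○○
○○○○○○
t=8: ○○○○○○
○○○○○○
○○○○○○
○○○●●○
○○●<●○
○○●●○○
○○○○○○
○○○○○○
t=9: ○○○○○○
○○○○○○
○○○○○○
○○○^●○
○○●●●○
○○●●○○
○○○○○○
○○○○○○
t=10: ○○○○○○
○○○○○○
○○○○○○
○○<○●○
○○●●●○
○○●●○○
○○○○○○
○○○○○○
t=11: ○○○○○○
○○○○○○
○○^○○○
○○●○●○
○○●●●○
○○●●○○
○○○○○○
○○○○○○
t=12: ○○○○○○
○○○○○○
○○●>○○
○○●○●○
○○●●●○
○○●●○○
○○○○○○
○○○○○○
t=13: ○○○○○○
○○○○○○
○○●●○○
○○●v●○
○○●●●○
○○●●○○
○○○○○○
○○○○○○
t=14: ○○○○○○
○○○○○○
○○●●○○
○○<●●○
○○●●●○
○○●●○○
○○○○○○
○○○○○○
t=15: ○○○○○○
○○○○○○
○○●●○○
○○○●●○
○○v●●○
○○●●○○
○○○○○○
○○○○○○
t=16: ○○○○○○
○○○○○○
○○●●○○
○○○●●○
○○○>●○
○○●●○○
○○○○○○
○○○○○○
t=17: ○○○○○○
○○○○○○
○○●●○○
○○○^●○
○○○○●○
○○●●○○
○○○○○○
○○○○○○
t=18: ○○○○○○
○○○○○○
○○●●○○
○○<○●○
○○○○●○
○○●●○○
○○○○○○
○○○○○○
t=19: ○○○○○○
○○○○○○
○○^●○○
○○●○●○
○○○○●○
○○●●○○
○○○○○○
○○○○○○
t=20: ○○○○○○
○○○○○○
○<○●○○
○○●○●○
○○○○●○
○○●●○○
○○○○○○
○○○○○○
t=21: ○○○○○○
○^○○○○
○●○●○○
○○●○●○
○○○○●○
○○●●○○
○○○○○○
○○○○○○
t=22: ○○○○○○
○●>○○○
○●○●○○
○○●○●○
○○○○●○
○○●●○○
○○○○○○
○○○○○○
t=23: ○○○○○○
○●●○○○
○●v●○○
○○●○●○
○○○○●○
○○●●○○
○○○○○○
○○○○○○
t=24: ○○○○○○
○●●○○○
○<●●○○
○○●○●○
○○○○●○
○○●●○○
○○○○○○
○○○○○○
t=25: ○○○○○○
○●●○○○
○○●●○○
○v●○●○
○○○○●○
○○●●○○
○○○○○○
○○○○○○
t=26: ○○○○○○
○●●○○○
○○●●○○
<●●○●○
○○○○●○
○○●●○○
○○○○○○
○○○○○○
t=27: ○○○○○○
○●●○○○
^○●●○○
●●●○●○
○○○○●○
○○●●○○
○○○○○○
○○○○○○
t=28: ○○○○○○
○●●○○○
●>●●○○
●●●○●○
○○○○●○
○○●●○○
○○○○○○
○○○○○○
t=29: ○○○○○○
○●●○○○
●●●●○○
●v●○●○
○○○○●○
○○●●○○
○○○○○○
○○○○○○
t=30: ○○○○○○
○●●○○○
●●●●○○
●○>○●○
○○○○●○
○○●●○○
○○○○○○
○○○○○○
t=31: ○○○○○○
○●●○○○
●●^●○○
●○○○●○
○○○○●○
○○●●○○
○○○○○○
○○○○○○
t=32: ○○○○○○
○●●○○○
●<○●○○
●○○○●○
○○○○●○
○○●●○○
○○○○○○
○○○○○○
t=33: ○○○○○○
○●●○○○
●○○●○○
●v○○●○
○○○○●○
○○●●○○
○○○○○○
○○○○○○
t=34: ○○○○○○
○●●○○○
●○○●○○
<●○○●○
○○○○●○
○○●●○○
○○○○○○
○○○○○○
t=35: ○○○○○○
○●●○○○
●○○●○○
○●○○●○
v○○○●○
○○●●○○
○○○○○○
○○○○○○
t=36: ○○○○○○
○●●○○○
●○○●○○
○●○○●○
●○○○●<
○○●●○○
○○○○○○
○○○○○○
t=37: ○○○○○○
○●●○○○
●○○●○○
○●○○●^
●○○○●●
○○●●○○
○○○○○○
○○○○○○
t=38: ○○○○○○
○●●○○○
●○○●○○
>●○○●●
●○○○●●
○○●●○○
○○○○○○
○○○○○○

3,0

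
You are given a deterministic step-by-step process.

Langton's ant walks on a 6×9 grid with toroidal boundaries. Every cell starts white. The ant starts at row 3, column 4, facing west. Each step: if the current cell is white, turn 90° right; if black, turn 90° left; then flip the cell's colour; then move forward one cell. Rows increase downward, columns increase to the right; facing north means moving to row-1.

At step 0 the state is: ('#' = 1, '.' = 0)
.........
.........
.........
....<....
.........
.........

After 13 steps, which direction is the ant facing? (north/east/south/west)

north

t=0: .........
.........
.........
....<....
.........
.........
t=1: .........
.........
....^....
....#....
.........
.........
t=2: .........
.........
....#>...
....#....
.........
.........
t=3: .........
.........
....##...
....#v...
.........
.........
t=4: .........
.........
....##...
....<#...
.........
.........
t=5: .........
.........
....##...
.....#...
....v....
.........
t=6: .........
.........
....##...
.....#...
...<#....
.........
t=7: .........
.........
....##...
...^.#...
...##....
.........
t=8: .........
.........
....##...
...#>#...
...##....
.........
t=9: .........
.........
....##...
...###...
...#v....
.........
t=10: .........
.........
....##...
...###...
...#.>...
.........
t=11: .........
.........
....##...
...###...
...#.#...
.....v...
t=12: .........
.........
....##...
...###...
...#.#...
....<#...
t=13: .........
.........
....##...
...###...
...#^#...
....##...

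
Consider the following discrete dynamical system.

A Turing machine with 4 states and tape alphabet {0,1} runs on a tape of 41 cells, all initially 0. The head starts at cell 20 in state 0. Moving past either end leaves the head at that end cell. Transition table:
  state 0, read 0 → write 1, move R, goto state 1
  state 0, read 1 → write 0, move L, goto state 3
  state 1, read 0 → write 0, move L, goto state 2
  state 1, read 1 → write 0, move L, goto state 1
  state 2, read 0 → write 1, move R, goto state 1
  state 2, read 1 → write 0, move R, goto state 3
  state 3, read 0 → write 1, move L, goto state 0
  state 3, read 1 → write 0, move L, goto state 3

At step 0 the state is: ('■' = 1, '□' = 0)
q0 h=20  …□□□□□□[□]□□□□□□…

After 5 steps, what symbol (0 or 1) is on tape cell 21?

step 0: q0 h=20  …□□□□□□[□]□□□□□□…
step 1: q1 h=21  …□□□□□■[□]□□□□□□…
step 2: q2 h=20  …□□□□□□[■]□□□□□□…
step 3: q3 h=21  …□□□□□□[□]□□□□□□…
step 4: q0 h=20  …□□□□□□[□]■□□□□□…
step 5: q1 h=21  …□□□□□■[■]□□□□□□…

1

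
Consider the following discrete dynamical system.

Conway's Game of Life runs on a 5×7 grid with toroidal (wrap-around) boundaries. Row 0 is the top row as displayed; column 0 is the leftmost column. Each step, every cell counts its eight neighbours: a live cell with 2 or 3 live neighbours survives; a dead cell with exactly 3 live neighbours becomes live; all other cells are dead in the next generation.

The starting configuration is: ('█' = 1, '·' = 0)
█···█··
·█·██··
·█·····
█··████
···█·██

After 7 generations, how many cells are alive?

17

t=0: █···█··
·█·██··
·█·····
█··████
···█·██
t=1: █·█···█
█████··
·█····█
█·██···
···█···
t=2: █···█·█
···█·█·
····█·█
████···
█··█··█
t=3: █··██··
█··█···
██··███
·█████·
···███·
t=4: ··█··██
··██···
·······
·█·····
·█····█
t=5: ████·██
··██···
··█····
█······
·██··██
t=6: ·····█·
█···█·█
·███···
█·█···█
···███·
t=7: ···█···
███████
··██·█·
█····██
···███·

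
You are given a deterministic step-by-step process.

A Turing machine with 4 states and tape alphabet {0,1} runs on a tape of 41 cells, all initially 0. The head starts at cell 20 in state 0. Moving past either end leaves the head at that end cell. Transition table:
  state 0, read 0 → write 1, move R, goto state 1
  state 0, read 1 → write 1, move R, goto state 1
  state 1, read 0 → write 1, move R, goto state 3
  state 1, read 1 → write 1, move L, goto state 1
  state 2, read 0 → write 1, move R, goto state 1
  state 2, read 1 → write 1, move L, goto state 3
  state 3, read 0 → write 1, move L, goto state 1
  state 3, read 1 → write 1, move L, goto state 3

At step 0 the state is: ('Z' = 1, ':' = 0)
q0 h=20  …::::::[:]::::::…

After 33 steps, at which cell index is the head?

gen 0: q0 h=20  …::::::[:]::::::…
gen 1: q1 h=21  …:::::Z[:]::::::…
gen 2: q3 h=22  …::::ZZ[:]::::::…
gen 3: q1 h=21  …:::::Z[Z]Z:::::…
gen 4: q1 h=20  …::::::[Z]ZZ::::…
gen 5: q1 h=19  …::::::[:]ZZZ:::…
gen 6: q3 h=20  …:::::Z[Z]ZZ::::…
gen 7: q3 h=19  …::::::[Z]ZZZ:::…
gen 8: q3 h=18  …::::::[:]ZZZZ::…
gen 9: q1 h=17  …::::::[:]ZZZZZ:…
gen 10: q3 h=18  …:::::Z[Z]ZZZZ::…
gen 11: q3 h=17  …::::::[Z]ZZZZZ:…
gen 12: q3 h=16  …::::::[:]ZZZZZZ…
gen 13: q1 h=15  …::::::[:]ZZZZZZ…
gen 14: q3 h=16  …:::::Z[Z]ZZZZZZ…
gen 15: q3 h=15  …::::::[Z]ZZZZZZ…
gen 16: q3 h=14  …::::::[:]ZZZZZZ…
gen 17: q1 h=13  …::::::[:]ZZZZZZ…
gen 18: q3 h=14  …:::::Z[Z]ZZZZZZ…
gen 19: q3 h=13  …::::::[Z]ZZZZZZ…
gen 20: q3 h=12  …::::::[:]ZZZZZZ…
gen 21: q1 h=11  …::::::[:]ZZZZZZ…
gen 22: q3 h=12  …:::::Z[Z]ZZZZZZ…
gen 23: q3 h=11  …::::::[Z]ZZZZZZ…
gen 24: q3 h=10  …::::::[:]ZZZZZZ…
gen 25: q1 h= 9  …::::::[:]ZZZZZZ…
gen 26: q3 h=10  …:::::Z[Z]ZZZZZZ…
gen 27: q3 h= 9  …::::::[Z]ZZZZZZ…
gen 28: q3 h= 8  …::::::[:]ZZZZZZ…
gen 29: q1 h= 7  …::::::[:]ZZZZZZ…
gen 30: q3 h= 8  …:::::Z[Z]ZZZZZZ…
gen 31: q3 h= 7  …::::::[Z]ZZZZZZ…
gen 32: q3 h= 6  |::::::[:]ZZZZZZ…
gen 33: q1 h= 5  |:::::[:]ZZZZZZ…

5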